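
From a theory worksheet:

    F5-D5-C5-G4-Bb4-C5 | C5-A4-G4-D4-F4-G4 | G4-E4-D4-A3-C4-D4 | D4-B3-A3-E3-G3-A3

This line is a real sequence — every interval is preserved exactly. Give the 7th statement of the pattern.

B2 G#2 F#2 C#2 E2 F#2

The 6-note cells begin on F5, C5, G4, D4 — each down a 4th from the last.
Carrying on: A3 → E3 → B2.
So cell 7 is B2 G#2 F#2 C#2 E2 F#2.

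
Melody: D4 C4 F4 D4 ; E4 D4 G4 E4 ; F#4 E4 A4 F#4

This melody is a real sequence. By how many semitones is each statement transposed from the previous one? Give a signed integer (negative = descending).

2

With a 4-note motive the entries are D4, E4, F#4, each up a 2nd from the previous.
D4→E4 is 64 − 62 = 2 semitones.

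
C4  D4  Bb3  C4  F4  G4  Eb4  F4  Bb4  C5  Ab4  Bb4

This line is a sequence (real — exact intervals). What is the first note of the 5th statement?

Ab5

With a 4-note motive the entries are C4, F4, Bb4, each up a 4th from the previous.
Extending the heads up a 4th: Eb5 → Ab5.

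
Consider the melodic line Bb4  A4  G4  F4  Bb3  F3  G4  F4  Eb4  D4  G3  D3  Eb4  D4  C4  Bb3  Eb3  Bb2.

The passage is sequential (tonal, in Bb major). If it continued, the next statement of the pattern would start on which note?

The 6-note cells begin on Bb4, G4, Eb4 — each down a 3rd from the last.
The next head, down a 3rd from Eb4, is C4.

C4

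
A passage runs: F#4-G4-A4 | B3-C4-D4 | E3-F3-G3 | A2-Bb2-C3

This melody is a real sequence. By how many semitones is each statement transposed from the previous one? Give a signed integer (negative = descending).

-7

Unit = 3 notes; the statements start on F#4, B3, E3, A2, moving down a 5th each time.
F#4→B3 is 59 − 66 = -7 semitones.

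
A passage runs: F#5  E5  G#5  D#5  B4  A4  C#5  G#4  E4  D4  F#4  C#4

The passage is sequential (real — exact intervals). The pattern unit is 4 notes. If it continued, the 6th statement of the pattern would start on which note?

Taking 4-note groups, the heads are F#5, B4, E4: the pattern moves down a 5th.
Extending the heads down a 5th: A3 → D3 → G2.

G2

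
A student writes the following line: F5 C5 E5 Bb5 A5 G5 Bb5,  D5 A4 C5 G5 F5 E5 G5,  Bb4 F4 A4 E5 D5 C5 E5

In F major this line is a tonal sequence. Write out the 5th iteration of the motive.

Unit = 7 notes; the statements start on F5, D5, Bb4, moving down a 3rd each time.
Extending down a 3rd: G4 → E4.
So cell 5 is E4 Bb3 D4 A4 G4 F4 A4.

E4 Bb3 D4 A4 G4 F4 A4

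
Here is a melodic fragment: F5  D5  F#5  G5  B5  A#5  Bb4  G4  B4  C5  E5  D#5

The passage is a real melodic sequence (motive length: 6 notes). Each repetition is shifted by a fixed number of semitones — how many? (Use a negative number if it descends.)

Unit = 6 notes; the statements start on F5, Bb4, moving down a 5th each time.
F5→Bb4 is 70 − 77 = -7 semitones.

-7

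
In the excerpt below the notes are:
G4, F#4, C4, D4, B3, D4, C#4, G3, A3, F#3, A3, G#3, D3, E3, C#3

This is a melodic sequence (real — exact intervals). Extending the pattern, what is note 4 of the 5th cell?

F#2

The unit is 5 notes. Position-4 pitches of the 3 shown cells: D4, A3, E3.
Carrying that down a 4th forward: B2 → F#2.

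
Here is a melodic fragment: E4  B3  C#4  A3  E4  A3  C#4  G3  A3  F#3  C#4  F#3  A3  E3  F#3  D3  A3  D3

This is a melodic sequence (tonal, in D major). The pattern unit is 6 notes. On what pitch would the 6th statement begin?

B2

Taking 6-note groups, the heads are E4, C#4, A3: the pattern moves down a 3rd.
Continuing: F#3 → D3 → B2. Statement 6 starts on B2.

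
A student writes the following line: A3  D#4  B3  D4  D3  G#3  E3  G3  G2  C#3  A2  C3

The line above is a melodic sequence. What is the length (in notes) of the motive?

4

12 notes total. Splitting into 3 groups of 4:
A3 D#4 B3 D4 | D3 G#3 E3 G3 | G2 C#3 A2 C3
Each cell is the previous one down a 5th — so the unit is 4 notes.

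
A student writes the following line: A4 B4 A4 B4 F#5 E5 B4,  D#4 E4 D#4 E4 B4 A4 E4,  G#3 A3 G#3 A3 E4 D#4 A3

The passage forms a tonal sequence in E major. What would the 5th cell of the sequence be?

F#2 G#2 F#2 G#2 D#3 C#3 G#2

The 7-note cells begin on A4, D#4, G#3 — each down a 5th from the last.
Carrying on: C#3 → F#2.
So cell 5 is F#2 G#2 F#2 G#2 D#3 C#3 G#2.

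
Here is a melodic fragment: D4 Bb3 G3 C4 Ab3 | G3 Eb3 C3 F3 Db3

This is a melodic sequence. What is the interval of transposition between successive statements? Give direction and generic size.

With a 5-note motive the entries are D4, G3, each down a 5th from the previous.
D4 to G3 is down a 5th.

down a 5th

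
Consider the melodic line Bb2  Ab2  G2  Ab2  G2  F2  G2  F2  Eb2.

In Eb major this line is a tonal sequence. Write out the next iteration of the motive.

F2 Eb2 D2

With a 3-note motive the entries are Bb2, Ab2, G2, each down a 2nd from the previous.
So cell 4 is F2 Eb2 D2.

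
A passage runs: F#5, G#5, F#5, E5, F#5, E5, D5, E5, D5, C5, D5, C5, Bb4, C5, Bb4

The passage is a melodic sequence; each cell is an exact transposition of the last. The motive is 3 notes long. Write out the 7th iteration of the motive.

Gb4 Ab4 Gb4

Taking 3-note groups, the heads are F#5, E5, D5, C5, Bb4: the pattern moves down a 2nd.
Continuing the starts: Ab4 → Gb4.
So cell 7 is Gb4 Ab4 Gb4.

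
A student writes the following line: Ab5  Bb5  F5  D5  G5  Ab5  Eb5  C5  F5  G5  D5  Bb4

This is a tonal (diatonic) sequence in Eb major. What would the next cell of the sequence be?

Taking 4-note groups, the heads are Ab5, G5, F5: the pattern moves down a 2nd.
From Eb5 the diatonic shape gives Eb5 F5 C5 Ab4.

Eb5 F5 C5 Ab4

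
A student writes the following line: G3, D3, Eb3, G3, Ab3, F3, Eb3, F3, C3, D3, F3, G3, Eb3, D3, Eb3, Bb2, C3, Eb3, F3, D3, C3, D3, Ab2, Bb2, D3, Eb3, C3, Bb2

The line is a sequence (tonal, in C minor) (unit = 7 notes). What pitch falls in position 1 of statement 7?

With 7-note cells, note 1 of each statement runs G3, F3, Eb3, D3.
Each moves down a 2nd. Continuing: C3 → Bb2 → Ab2.

Ab2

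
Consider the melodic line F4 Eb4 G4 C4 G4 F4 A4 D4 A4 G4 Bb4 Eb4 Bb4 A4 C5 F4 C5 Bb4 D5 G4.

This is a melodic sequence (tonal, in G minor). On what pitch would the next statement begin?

D5

With a 4-note motive the entries are F4, G4, A4, Bb4, C5, each up a 2nd from the previous.
One more step up a 2nd gives D5.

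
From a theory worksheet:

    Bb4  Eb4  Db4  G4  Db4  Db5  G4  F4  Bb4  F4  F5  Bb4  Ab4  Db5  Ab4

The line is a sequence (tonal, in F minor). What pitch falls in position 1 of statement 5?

C6

Grouping in 5s, the 1st note of each cell is Bb4, Db5, F5.
Extending up a 3rd: Ab5 → C6.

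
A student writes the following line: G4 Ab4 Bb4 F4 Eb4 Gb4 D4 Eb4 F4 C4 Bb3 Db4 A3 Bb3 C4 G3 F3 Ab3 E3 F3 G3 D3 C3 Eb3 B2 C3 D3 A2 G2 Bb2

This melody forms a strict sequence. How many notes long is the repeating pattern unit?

6

There are 30 notes; a 6-note unit gives 5 cells:
G4 Ab4 Bb4 F4 Eb4 Gb4 | D4 Eb4 F4 C4 Bb3 Db4 | A3 Bb3 C4 G3 F3 Ab3 | E3 F3 G3 D3 C3 Eb3 | B2 C3 D3 A2 G2 Bb2
Each cell is the previous one down a 4th — so the unit is 6 notes.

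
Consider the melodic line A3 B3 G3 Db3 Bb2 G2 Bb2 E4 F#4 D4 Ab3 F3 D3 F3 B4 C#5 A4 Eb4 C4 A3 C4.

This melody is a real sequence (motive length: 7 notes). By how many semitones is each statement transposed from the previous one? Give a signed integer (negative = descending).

7

Taking 7-note groups, the heads are A3, E4, B4: the pattern moves up a 5th.
A3→E4 is 64 − 57 = 7 semitones.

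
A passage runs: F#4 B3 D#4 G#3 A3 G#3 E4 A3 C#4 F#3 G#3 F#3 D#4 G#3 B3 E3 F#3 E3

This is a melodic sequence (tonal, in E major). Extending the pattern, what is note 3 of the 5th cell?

The unit is 6 notes. Position-3 pitches of the 3 shown cells: D#4, C#4, B3.
Each moves down a 2nd. Continuing: A3 → G#3.

G#3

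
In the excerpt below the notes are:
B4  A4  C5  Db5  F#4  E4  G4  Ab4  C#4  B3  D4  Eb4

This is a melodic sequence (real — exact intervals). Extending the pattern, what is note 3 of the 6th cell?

Grouping in 4s, the 3rd note of each cell is C5, G4, D4.
Each moves down a 4th. Continuing: A3 → E3 → B2.

B2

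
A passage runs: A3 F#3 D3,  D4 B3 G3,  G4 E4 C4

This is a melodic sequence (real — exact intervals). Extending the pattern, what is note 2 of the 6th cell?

The unit is 3 notes. Position-2 pitches of the 3 shown cells: F#3, B3, E4.
Carrying that up a 4th forward: A4 → D5 → G5.

G5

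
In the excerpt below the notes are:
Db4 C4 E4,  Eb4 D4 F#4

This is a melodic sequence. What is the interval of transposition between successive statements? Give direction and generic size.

Taking 3-note groups, the heads are Db4, Eb4: the pattern moves up a 2nd.
From Db4 to Eb4: up a 2nd.

up a 2nd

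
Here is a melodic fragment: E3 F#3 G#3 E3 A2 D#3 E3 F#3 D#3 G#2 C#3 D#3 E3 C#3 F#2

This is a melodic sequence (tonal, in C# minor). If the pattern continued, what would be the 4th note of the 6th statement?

With 5-note cells, note 4 of each statement runs E3, D#3, C#3.
Carrying that down a 2nd forward: B2 → A2 → G#2.

G#2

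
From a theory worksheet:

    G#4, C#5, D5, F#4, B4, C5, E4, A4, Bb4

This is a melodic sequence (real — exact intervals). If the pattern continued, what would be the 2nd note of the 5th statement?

The unit is 3 notes. Position-2 pitches of the 3 shown cells: C#5, B4, A4.
Carrying that down a 2nd forward: G4 → F4.

F4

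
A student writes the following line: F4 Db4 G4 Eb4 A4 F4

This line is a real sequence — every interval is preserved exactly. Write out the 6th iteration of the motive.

D#5 B4

The 2-note cells begin on F4, G4, A4 — each up a 2nd from the last.
Carrying on: B4 → C#5 → D#5.
From D#5 the exact shape gives D#5 B4.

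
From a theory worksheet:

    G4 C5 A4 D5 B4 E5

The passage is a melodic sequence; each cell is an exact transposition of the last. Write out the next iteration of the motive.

C#5 F#5

The 2-note cells begin on G4, A4, B4 — each up a 2nd from the last.
Statement 4 starts on C#5 and keeps the same exact contour: C#5 F#5.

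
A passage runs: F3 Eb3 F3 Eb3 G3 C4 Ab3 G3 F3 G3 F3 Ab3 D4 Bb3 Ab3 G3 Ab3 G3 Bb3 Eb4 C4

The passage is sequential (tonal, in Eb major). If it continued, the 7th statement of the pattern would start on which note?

Taking 7-note groups, the heads are F3, G3, Ab3: the pattern moves up a 2nd.
Extending the heads up a 2nd: Bb3 → C4 → D4 → Eb4.

Eb4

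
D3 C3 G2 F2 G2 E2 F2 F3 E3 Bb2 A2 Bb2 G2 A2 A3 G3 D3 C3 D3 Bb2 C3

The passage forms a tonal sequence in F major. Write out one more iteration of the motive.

With a 7-note motive the entries are D3, F3, A3, each up a 3rd from the previous.
From C4 the diatonic shape gives C4 Bb3 F3 E3 F3 D3 E3.

C4 Bb3 F3 E3 F3 D3 E3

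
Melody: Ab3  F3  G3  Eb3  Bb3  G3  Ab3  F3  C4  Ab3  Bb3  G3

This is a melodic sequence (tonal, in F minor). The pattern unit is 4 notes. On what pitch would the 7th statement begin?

Taking 4-note groups, the heads are Ab3, Bb3, C4: the pattern moves up a 2nd.
Extending the heads up a 2nd: Db4 → Eb4 → F4 → G4.

G4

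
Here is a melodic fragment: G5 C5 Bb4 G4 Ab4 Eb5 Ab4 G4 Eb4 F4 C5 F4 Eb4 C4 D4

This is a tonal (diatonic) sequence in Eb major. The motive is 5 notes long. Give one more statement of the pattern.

Ab4 D4 C4 Ab3 Bb3

Unit = 5 notes; the statements start on G5, Eb5, C5, moving down a 3rd each time.
So cell 4 is Ab4 D4 C4 Ab3 Bb3.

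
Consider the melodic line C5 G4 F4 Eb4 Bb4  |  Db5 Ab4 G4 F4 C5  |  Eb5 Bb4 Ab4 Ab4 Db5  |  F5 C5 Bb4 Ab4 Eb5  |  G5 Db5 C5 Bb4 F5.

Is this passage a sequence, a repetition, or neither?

Note 4 of cell 3 is Ab4; if this were a sequence it would be G4. No unit length gives a consistent transposition pattern.

neither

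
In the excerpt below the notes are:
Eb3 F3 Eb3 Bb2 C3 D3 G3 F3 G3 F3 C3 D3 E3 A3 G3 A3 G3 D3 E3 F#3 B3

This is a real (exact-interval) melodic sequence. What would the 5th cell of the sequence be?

Taking 7-note groups, the heads are Eb3, F3, G3: the pattern moves up a 2nd.
Carrying on: A3 → B3.
So cell 5 is B3 C#4 B3 F#3 G#3 A#3 D#4.

B3 C#4 B3 F#3 G#3 A#3 D#4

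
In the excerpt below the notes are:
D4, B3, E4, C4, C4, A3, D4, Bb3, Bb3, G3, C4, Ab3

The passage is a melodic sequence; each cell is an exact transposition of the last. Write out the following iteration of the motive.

With a 4-note motive the entries are D4, C4, Bb3, each down a 2nd from the previous.
So cell 4 is Ab3 F3 Bb3 Gb3.

Ab3 F3 Bb3 Gb3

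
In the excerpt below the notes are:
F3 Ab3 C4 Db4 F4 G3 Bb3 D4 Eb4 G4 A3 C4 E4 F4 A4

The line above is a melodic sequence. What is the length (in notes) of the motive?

There are 15 notes; a 5-note unit gives 3 cells:
F3 Ab3 C4 Db4 F4 | G3 Bb3 D4 Eb4 G4 | A3 C4 E4 F4 A4
That's a consistent up a 2nd shift per cell, and no other grouping gives one.

5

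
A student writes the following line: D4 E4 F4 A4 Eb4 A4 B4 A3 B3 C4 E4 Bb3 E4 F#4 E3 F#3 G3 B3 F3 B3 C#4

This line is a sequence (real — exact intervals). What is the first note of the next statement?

Unit = 7 notes; the statements start on D4, A3, E3, moving down a 4th each time.
One more step down a 4th gives B2.

B2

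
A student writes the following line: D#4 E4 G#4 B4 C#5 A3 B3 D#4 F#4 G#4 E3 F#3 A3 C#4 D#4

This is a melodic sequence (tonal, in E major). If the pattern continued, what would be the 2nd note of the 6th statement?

The unit is 5 notes. Position-2 pitches of the 3 shown cells: E4, B3, F#3.
Carrying that down a 4th forward: C#3 → G#2 → D#2.

D#2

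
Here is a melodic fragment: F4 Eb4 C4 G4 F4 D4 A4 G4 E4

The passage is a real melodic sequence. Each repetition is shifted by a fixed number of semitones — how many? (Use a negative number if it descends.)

With a 3-note motive the entries are F4, G4, A4, each up a 2nd from the previous.
F4→G4 is 67 − 65 = 2 semitones.

2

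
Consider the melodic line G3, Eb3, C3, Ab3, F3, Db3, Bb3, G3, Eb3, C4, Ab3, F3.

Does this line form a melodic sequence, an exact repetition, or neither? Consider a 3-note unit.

Each 3-note cell is the previous one transposed up a 2nd.

sequence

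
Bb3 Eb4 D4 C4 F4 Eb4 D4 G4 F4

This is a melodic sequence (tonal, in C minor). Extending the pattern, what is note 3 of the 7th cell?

Grouping in 3s, the 3rd note of each cell is D4, Eb4, F4.
Each moves up a 2nd. Continuing: G4 → Ab4 → Bb4 → C5.

C5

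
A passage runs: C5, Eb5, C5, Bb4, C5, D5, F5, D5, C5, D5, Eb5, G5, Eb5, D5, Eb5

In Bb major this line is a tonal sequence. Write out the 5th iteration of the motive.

Unit = 5 notes; the statements start on C5, D5, Eb5, moving up a 2nd each time.
Extending up a 2nd: F5 → G5.
So cell 5 is G5 Bb5 G5 F5 G5.

G5 Bb5 G5 F5 G5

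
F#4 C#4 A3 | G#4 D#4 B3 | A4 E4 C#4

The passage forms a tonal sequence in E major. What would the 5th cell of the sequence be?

The 3-note cells begin on F#4, G#4, A4 — each up a 2nd from the last.
Extending up a 2nd: B4 → C#5.
Statement 5 starts on C#5 and keeps the same diatonic contour: C#5 G#4 E4.

C#5 G#4 E4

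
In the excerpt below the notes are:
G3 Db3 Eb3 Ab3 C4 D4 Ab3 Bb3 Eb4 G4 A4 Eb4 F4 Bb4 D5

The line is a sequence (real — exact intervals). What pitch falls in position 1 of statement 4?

E5

With 5-note cells, note 1 of each statement runs G3, D4, A4.
Each moves up a 5th; the next is E5.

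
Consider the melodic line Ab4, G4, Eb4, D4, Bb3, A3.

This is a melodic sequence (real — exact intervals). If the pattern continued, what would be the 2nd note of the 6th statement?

Grouping in 2s, the 2nd note of each cell is G4, D4, A3.
Each moves down a 4th. Continuing: E3 → B2 → F#2.

F#2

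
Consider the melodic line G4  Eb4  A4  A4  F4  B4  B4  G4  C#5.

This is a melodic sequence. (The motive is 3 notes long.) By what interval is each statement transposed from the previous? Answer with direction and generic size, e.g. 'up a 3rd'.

Taking 3-note groups, the heads are G4, A4, B4: the pattern moves up a 2nd.
G4 to A4 is up a 2nd.

up a 2nd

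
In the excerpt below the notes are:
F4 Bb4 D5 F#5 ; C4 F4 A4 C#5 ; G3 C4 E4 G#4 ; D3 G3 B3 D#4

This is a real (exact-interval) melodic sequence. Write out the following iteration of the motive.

A2 D3 F#3 A#3

Taking 4-note groups, the heads are F4, C4, G3, D3: the pattern moves down a 4th.
So cell 5 is A2 D3 F#3 A#3.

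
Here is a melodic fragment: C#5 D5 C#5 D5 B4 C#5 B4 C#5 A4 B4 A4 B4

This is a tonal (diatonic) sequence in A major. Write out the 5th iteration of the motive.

F#4 G#4 F#4 G#4

Unit = 4 notes; the statements start on C#5, B4, A4, moving down a 2nd each time.
Carrying on: G#4 → F#4.
So cell 5 is F#4 G#4 F#4 G#4.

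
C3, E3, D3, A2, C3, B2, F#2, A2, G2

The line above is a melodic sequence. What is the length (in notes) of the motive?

Try groups of 3 (3 cells in 9 notes):
C3 E3 D3 | A2 C3 B2 | F#2 A2 G2
That's a consistent down a 3rd shift per cell, and no other grouping gives one.

3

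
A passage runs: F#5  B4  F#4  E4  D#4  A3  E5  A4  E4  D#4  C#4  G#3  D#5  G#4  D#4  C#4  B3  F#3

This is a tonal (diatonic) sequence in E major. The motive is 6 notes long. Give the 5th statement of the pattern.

With a 6-note motive the entries are F#5, E5, D#5, each down a 2nd from the previous.
Carrying on: C#5 → B4.
Statement 5 starts on B4 and keeps the same diatonic contour: B4 E4 B3 A3 G#3 D#3.

B4 E4 B3 A3 G#3 D#3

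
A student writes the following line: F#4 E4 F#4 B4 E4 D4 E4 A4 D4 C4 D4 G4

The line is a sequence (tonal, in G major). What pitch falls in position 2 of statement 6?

G3

With 4-note cells, note 2 of each statement runs E4, D4, C4.
Each moves down a 2nd. Continuing: B3 → A3 → G3.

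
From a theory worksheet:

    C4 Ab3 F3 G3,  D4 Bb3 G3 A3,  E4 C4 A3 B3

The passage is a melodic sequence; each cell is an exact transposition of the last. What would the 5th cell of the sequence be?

G#4 E4 C#4 D#4

The 4-note cells begin on C4, D4, E4 — each up a 2nd from the last.
Extending up a 2nd: F#4 → G#4.
From G#4 the exact shape gives G#4 E4 C#4 D#4.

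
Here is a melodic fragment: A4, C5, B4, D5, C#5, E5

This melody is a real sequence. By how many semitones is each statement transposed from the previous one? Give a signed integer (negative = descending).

2

With a 2-note motive the entries are A4, B4, C#5, each up a 2nd from the previous.
A4 to B4 spans +2 semitones.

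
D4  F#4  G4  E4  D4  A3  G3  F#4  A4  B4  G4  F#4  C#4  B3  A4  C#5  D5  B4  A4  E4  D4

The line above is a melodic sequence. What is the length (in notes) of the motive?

Try groups of 7 (3 cells in 21 notes):
D4 F#4 G4 E4 D4 A3 G3 | F#4 A4 B4 G4 F#4 C#4 B3 | A4 C#5 D5 B4 A4 E4 D4
That's a consistent up a 3rd shift per cell, and no other grouping gives one.

7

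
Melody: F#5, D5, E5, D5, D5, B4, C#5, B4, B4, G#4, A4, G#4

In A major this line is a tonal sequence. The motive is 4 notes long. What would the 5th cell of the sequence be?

The 4-note cells begin on F#5, D5, B4 — each down a 3rd from the last.
Carrying on: G#4 → E4.
Statement 5 starts on E4 and keeps the same diatonic contour: E4 C#4 D4 C#4.

E4 C#4 D4 C#4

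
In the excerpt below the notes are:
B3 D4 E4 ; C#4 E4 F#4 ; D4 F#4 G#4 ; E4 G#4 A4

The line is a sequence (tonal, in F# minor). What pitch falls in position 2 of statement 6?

The unit is 3 notes. Position-2 pitches of the 4 shown cells: D4, E4, F#4, G#4.
Each moves up a 2nd. Continuing: A4 → B4.

B4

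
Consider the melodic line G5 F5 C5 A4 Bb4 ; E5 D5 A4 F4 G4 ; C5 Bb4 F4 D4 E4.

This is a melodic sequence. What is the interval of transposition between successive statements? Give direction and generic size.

The 5-note cells begin on G5, E5, C5 — each down a 3rd from the last.
G5 to E5 is down a 3rd.

down a 3rd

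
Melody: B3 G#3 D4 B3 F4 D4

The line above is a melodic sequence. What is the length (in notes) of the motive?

Try groups of 2 (3 cells in 6 notes):
B3 G#3 | D4 B3 | F4 D4
Every group is a transposition up a 3rd of the one before; no shorter unit works.

2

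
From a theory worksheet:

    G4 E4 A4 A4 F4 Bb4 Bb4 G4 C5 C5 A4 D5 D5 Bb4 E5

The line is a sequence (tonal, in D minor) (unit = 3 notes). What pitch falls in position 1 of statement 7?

The unit is 3 notes. Position-1 pitches of the 5 shown cells: G4, A4, Bb4, C5, D5.
Extending up a 2nd: E5 → F5.

F5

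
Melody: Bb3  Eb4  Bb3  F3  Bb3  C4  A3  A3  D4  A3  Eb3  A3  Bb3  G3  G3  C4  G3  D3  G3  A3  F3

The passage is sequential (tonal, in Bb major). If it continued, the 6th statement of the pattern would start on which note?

Taking 7-note groups, the heads are Bb3, A3, G3: the pattern moves down a 2nd.
Continuing: F3 → Eb3 → D3. Statement 6 starts on D3.

D3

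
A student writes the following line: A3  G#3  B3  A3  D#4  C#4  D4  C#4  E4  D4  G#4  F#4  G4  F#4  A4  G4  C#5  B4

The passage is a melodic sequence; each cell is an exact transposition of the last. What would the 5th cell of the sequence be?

The 6-note cells begin on A3, D4, G4 — each up a 4th from the last.
Extending up a 4th: C5 → F5.
Statement 5 starts on F5 and keeps the same exact contour: F5 E5 G5 F5 B5 A5.

F5 E5 G5 F5 B5 A5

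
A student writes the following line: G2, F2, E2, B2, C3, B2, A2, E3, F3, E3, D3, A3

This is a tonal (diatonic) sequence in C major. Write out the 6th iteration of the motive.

Taking 4-note groups, the heads are G2, C3, F3: the pattern moves up a 4th.
Continuing the starts: B3 → E4 → A4.
Statement 6 starts on A4 and keeps the same diatonic contour: A4 G4 F4 C5.

A4 G4 F4 C5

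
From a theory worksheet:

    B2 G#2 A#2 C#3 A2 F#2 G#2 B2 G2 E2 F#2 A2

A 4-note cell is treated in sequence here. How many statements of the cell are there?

3

12 notes in groups of 4 gives 12/4 = 3 statements.
Starts: B2, A2, G2 — each down a 2nd.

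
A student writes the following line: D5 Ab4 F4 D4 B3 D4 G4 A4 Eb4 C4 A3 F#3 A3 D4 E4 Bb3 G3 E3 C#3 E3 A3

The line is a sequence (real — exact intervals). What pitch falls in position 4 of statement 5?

Grouping in 7s, the 4th note of each cell is D4, A3, E3.
Extending down a 4th: B2 → F#2.

F#2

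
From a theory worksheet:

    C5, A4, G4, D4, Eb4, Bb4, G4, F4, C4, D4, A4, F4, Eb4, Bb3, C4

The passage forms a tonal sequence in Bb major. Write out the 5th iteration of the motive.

Taking 5-note groups, the heads are C5, Bb4, A4: the pattern moves down a 2nd.
Carrying on: G4 → F4.
So cell 5 is F4 D4 C4 G3 A3.

F4 D4 C4 G3 A3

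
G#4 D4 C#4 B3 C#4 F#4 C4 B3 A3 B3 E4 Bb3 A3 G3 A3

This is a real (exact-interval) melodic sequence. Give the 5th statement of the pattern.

C4 Gb3 F3 Eb3 F3

Taking 5-note groups, the heads are G#4, F#4, E4: the pattern moves down a 2nd.
Continuing the starts: D4 → C4.
From C4 the exact shape gives C4 Gb3 F3 Eb3 F3.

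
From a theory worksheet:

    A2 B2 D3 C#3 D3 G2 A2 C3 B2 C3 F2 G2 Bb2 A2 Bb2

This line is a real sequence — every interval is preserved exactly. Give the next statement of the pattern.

Eb2 F2 Ab2 G2 Ab2

Taking 5-note groups, the heads are A2, G2, F2: the pattern moves down a 2nd.
So cell 4 is Eb2 F2 Ab2 G2 Ab2.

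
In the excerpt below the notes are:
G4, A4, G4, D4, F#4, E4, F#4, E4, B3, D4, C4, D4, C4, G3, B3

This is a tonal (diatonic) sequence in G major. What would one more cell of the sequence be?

A3 B3 A3 E3 G3

The 5-note cells begin on G4, E4, C4 — each down a 3rd from the last.
Statement 4 starts on A3 and keeps the same diatonic contour: A3 B3 A3 E3 G3.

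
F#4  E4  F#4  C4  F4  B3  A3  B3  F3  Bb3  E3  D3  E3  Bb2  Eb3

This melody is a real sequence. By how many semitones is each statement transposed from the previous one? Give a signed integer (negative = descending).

Unit = 5 notes; the statements start on F#4, B3, E3, moving down a 5th each time.
Counting half-steps from F#4 to B3: -7.

-7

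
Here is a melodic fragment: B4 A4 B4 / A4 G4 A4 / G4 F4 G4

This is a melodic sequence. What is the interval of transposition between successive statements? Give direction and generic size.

The 3-note cells begin on B4, A4, G4 — each down a 2nd from the last.
B4 to A4 is down a 2nd.

down a 2nd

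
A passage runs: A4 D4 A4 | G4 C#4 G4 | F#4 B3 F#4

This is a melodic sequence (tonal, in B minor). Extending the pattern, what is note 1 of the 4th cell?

The unit is 3 notes. Position-1 pitches of the 3 shown cells: A4, G4, F#4.
From F#4, down a 2nd gives E4.

E4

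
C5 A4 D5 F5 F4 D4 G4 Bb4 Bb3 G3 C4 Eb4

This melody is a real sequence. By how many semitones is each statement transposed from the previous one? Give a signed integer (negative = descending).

With a 4-note motive the entries are C5, F4, Bb3, each down a 5th from the previous.
Counting half-steps from C5 to F4: -7.

-7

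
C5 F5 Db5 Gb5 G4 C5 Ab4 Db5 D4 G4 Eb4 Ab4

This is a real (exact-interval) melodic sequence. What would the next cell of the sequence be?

Unit = 4 notes; the statements start on C5, G4, D4, moving down a 4th each time.
So cell 4 is A3 D4 Bb3 Eb4.

A3 D4 Bb3 Eb4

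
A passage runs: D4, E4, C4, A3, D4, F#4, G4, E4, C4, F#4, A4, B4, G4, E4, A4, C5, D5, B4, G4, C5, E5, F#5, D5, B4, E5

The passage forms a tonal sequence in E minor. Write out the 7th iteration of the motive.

B5 C6 A5 F#5 B5

Taking 5-note groups, the heads are D4, F#4, A4, C5, E5: the pattern moves up a 3rd.
Continuing the starts: G5 → B5.
So cell 7 is B5 C6 A5 F#5 B5.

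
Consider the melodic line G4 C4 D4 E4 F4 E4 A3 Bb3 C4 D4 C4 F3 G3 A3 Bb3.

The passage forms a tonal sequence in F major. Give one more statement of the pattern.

A3 D3 E3 F3 G3

The 5-note cells begin on G4, E4, C4 — each down a 3rd from the last.
Statement 4 starts on A3 and keeps the same diatonic contour: A3 D3 E3 F3 G3.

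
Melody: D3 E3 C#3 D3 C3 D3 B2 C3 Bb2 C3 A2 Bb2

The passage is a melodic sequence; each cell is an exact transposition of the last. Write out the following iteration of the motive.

Ab2 Bb2 G2 Ab2

Unit = 4 notes; the statements start on D3, C3, Bb2, moving down a 2nd each time.
From Ab2 the exact shape gives Ab2 Bb2 G2 Ab2.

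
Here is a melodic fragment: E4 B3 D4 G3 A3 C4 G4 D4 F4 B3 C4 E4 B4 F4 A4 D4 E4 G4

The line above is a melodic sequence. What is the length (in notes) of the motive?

6

Try groups of 6 (3 cells in 18 notes):
E4 B3 D4 G3 A3 C4 | G4 D4 F4 B3 C4 E4 | B4 F4 A4 D4 E4 G4
Every group is a transposition up a 3rd of the one before; no shorter unit works.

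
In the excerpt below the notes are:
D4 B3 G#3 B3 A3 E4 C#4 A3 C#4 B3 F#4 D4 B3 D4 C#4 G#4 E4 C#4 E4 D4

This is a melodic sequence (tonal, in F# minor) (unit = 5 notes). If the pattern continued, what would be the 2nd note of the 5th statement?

F#4

With 5-note cells, note 2 of each statement runs B3, C#4, D4, E4.
One more up a 2nd gives F#4.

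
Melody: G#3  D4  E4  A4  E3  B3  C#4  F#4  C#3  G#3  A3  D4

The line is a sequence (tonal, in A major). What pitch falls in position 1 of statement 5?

F#2

The unit is 4 notes. Position-1 pitches of the 3 shown cells: G#3, E3, C#3.
Extending down a 3rd: A2 → F#2.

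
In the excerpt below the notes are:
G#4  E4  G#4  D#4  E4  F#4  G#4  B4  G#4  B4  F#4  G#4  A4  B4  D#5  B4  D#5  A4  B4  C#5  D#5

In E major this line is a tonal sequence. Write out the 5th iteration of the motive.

With a 7-note motive the entries are G#4, B4, D#5, each up a 3rd from the previous.
Continuing the starts: F#5 → A5.
So cell 5 is A5 F#5 A5 E5 F#5 G#5 A5.

A5 F#5 A5 E5 F#5 G#5 A5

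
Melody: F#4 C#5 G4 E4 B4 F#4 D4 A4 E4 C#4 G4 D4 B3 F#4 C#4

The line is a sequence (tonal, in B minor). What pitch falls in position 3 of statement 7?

With 3-note cells, note 3 of each statement runs G4, F#4, E4, D4, C#4.
Extending down a 2nd: B3 → A3.

A3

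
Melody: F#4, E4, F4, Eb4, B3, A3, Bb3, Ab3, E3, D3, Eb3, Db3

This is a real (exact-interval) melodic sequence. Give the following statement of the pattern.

With a 4-note motive the entries are F#4, B3, E3, each down a 5th from the previous.
So cell 4 is A2 G2 Ab2 Gb2.

A2 G2 Ab2 Gb2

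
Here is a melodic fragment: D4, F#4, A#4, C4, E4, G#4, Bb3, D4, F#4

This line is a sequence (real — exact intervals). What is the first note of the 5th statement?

The 3-note cells begin on D4, C4, Bb3 — each down a 2nd from the last.
Continuing: Ab3 → Gb3. Statement 5 starts on Gb3.

Gb3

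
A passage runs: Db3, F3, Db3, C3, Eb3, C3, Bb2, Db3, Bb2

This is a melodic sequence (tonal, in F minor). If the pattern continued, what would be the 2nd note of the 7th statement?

G2

With 3-note cells, note 2 of each statement runs F3, Eb3, Db3.
Carrying that down a 2nd forward: C3 → Bb2 → Ab2 → G2.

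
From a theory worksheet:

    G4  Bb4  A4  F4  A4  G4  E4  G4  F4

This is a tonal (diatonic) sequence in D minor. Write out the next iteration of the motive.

Unit = 3 notes; the statements start on G4, F4, E4, moving down a 2nd each time.
Statement 4 starts on D4 and keeps the same diatonic contour: D4 F4 E4.

D4 F4 E4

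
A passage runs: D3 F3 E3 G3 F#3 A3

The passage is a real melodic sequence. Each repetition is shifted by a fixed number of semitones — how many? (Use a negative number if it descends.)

Taking 2-note groups, the heads are D3, E3, F#3: the pattern moves up a 2nd.
D3→E3 is 52 − 50 = 2 semitones.

2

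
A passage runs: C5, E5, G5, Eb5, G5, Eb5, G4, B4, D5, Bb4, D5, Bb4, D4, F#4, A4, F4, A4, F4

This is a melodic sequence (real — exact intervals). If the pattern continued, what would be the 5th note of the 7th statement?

The unit is 6 notes. Position-5 pitches of the 3 shown cells: G5, D5, A4.
Each moves down a 4th. Continuing: E4 → B3 → F#3 → C#3.

C#3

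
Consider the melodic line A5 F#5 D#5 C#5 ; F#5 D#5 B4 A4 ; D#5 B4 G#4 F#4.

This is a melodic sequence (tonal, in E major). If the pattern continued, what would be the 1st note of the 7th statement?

Grouping in 4s, the 1st note of each cell is A5, F#5, D#5.
Each moves down a 3rd. Continuing: B4 → G#4 → E4 → C#4.

C#4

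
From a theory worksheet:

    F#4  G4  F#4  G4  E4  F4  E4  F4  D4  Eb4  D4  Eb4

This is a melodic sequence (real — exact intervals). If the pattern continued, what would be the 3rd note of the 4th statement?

C4

The unit is 4 notes. Position-3 pitches of the 3 shown cells: F#4, E4, D4.
From D4, down a 2nd gives C4.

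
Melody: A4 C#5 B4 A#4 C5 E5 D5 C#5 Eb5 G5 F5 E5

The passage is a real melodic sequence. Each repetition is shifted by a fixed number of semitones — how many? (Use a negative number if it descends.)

3

With a 4-note motive the entries are A4, C5, Eb5, each up a 3rd from the previous.
A4→C5 is 72 − 69 = 3 semitones.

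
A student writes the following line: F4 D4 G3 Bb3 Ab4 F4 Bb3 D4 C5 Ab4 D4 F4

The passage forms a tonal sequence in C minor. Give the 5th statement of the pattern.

Unit = 4 notes; the statements start on F4, Ab4, C5, moving up a 3rd each time.
Carrying on: Eb5 → G5.
From G5 the diatonic shape gives G5 Eb5 Ab4 C5.

G5 Eb5 Ab4 C5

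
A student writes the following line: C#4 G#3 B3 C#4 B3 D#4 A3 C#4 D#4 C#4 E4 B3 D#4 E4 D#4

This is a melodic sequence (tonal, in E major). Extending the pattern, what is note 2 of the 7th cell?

With 5-note cells, note 2 of each statement runs G#3, A3, B3.
Each moves up a 2nd. Continuing: C#4 → D#4 → E4 → F#4.

F#4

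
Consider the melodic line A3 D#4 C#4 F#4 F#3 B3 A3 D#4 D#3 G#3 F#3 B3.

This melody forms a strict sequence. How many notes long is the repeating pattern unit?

4

Try groups of 4 (3 cells in 12 notes):
A3 D#4 C#4 F#4 | F#3 B3 A3 D#4 | D#3 G#3 F#3 B3
Each cell is the previous one down a 3rd — so the unit is 4 notes.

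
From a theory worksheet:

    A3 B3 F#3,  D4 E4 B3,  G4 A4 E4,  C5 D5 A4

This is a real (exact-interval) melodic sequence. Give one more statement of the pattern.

With a 3-note motive the entries are A3, D4, G4, C5, each up a 4th from the previous.
From F5 the exact shape gives F5 G5 D5.

F5 G5 D5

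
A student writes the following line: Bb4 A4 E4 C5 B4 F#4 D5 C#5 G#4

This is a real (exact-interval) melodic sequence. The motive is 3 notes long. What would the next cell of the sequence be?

Taking 3-note groups, the heads are Bb4, C5, D5: the pattern moves up a 2nd.
So cell 4 is E5 D#5 A#4.

E5 D#5 A#4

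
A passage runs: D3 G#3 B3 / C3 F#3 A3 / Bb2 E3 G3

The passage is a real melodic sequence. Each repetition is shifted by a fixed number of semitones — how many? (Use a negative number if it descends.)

Taking 3-note groups, the heads are D3, C3, Bb2: the pattern moves down a 2nd.
D3→C3 is 48 − 50 = -2 semitones.

-2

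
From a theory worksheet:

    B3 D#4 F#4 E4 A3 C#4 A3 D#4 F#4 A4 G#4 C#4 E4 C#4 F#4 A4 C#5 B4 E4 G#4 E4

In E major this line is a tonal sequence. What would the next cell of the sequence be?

The 7-note cells begin on B3, D#4, F#4 — each up a 3rd from the last.
From A4 the diatonic shape gives A4 C#5 E5 D#5 G#4 B4 G#4.

A4 C#5 E5 D#5 G#4 B4 G#4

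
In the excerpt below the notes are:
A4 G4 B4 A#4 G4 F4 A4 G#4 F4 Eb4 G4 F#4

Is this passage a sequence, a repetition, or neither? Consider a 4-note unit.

Each 4-note cell is the previous one transposed down a 2nd.

sequence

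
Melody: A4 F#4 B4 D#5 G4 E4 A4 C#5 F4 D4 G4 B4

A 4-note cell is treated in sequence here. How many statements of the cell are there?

3

12 notes in groups of 4 gives 12/4 = 3 statements.
Starts: A4, G4, F4 — each down a 2nd.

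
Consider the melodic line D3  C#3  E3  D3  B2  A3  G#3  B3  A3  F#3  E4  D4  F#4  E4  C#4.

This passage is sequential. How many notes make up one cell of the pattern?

There are 15 notes; a 5-note unit gives 3 cells:
D3 C#3 E3 D3 B2 | A3 G#3 B3 A3 F#3 | E4 D4 F#4 E4 C#4
Every group is a transposition up a 5th of the one before; no shorter unit works.

5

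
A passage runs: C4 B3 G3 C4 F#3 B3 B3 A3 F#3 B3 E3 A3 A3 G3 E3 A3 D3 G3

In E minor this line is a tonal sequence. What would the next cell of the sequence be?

G3 F#3 D3 G3 C3 F#3

The 6-note cells begin on C4, B3, A3 — each down a 2nd from the last.
So cell 4 is G3 F#3 D3 G3 C3 F#3.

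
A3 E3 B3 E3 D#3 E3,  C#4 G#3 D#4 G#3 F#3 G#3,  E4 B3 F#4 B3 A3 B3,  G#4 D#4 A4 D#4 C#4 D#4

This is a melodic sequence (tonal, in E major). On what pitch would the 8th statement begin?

A5

The 6-note cells begin on A3, C#4, E4, G#4 — each up a 3rd from the last.
Continuing: B4 → D#5 → F#5 → A5. Statement 8 starts on A5.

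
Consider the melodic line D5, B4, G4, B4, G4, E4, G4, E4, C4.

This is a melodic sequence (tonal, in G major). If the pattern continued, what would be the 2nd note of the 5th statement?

The unit is 3 notes. Position-2 pitches of the 3 shown cells: B4, G4, E4.
Each moves down a 3rd. Continuing: C4 → A3.

A3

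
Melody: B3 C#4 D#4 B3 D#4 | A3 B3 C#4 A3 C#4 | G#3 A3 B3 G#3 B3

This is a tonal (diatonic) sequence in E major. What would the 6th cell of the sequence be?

With a 5-note motive the entries are B3, A3, G#3, each down a 2nd from the previous.
Carrying on: F#3 → E3 → D#3.
Statement 6 starts on D#3 and keeps the same diatonic contour: D#3 E3 F#3 D#3 F#3.

D#3 E3 F#3 D#3 F#3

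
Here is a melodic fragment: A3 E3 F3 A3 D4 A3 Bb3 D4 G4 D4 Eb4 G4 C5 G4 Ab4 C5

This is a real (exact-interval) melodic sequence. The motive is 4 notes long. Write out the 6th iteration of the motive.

Bb5 F5 Gb5 Bb5

Taking 4-note groups, the heads are A3, D4, G4, C5: the pattern moves up a 4th.
Carrying on: F5 → Bb5.
Statement 6 starts on Bb5 and keeps the same exact contour: Bb5 F5 Gb5 Bb5.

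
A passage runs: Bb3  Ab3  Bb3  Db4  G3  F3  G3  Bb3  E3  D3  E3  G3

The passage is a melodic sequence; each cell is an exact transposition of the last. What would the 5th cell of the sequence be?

With a 4-note motive the entries are Bb3, G3, E3, each down a 3rd from the previous.
Continuing the starts: C#3 → A#2.
Statement 5 starts on A#2 and keeps the same exact contour: A#2 G#2 A#2 C#3.

A#2 G#2 A#2 C#3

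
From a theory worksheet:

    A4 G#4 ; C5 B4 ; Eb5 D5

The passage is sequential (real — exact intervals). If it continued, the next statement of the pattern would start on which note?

Gb5

With a 2-note motive the entries are A4, C5, Eb5, each up a 3rd from the previous.
One more step up a 3rd gives Gb5.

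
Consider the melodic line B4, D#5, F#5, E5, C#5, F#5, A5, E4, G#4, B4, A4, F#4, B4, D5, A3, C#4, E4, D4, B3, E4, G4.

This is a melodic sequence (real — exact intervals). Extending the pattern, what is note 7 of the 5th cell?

The unit is 7 notes. Position-7 pitches of the 3 shown cells: A5, D5, G4.
Extending down a 5th: C4 → F3.

F3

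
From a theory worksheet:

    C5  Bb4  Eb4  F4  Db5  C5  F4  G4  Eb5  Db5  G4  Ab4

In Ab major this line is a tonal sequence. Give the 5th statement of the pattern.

G5 F5 Bb4 C5

Unit = 4 notes; the statements start on C5, Db5, Eb5, moving up a 2nd each time.
Carrying on: F5 → G5.
From G5 the diatonic shape gives G5 F5 Bb4 C5.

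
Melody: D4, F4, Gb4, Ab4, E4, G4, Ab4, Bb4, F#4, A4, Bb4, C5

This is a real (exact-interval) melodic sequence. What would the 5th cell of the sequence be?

A#4 C#5 D5 E5

Taking 4-note groups, the heads are D4, E4, F#4: the pattern moves up a 2nd.
Extending up a 2nd: G#4 → A#4.
Statement 5 starts on A#4 and keeps the same exact contour: A#4 C#5 D5 E5.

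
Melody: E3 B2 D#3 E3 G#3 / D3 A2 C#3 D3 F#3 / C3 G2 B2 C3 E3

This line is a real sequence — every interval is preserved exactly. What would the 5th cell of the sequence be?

Ab2 Eb2 G2 Ab2 C3

Unit = 5 notes; the statements start on E3, D3, C3, moving down a 2nd each time.
Carrying on: Bb2 → Ab2.
So cell 5 is Ab2 Eb2 G2 Ab2 C3.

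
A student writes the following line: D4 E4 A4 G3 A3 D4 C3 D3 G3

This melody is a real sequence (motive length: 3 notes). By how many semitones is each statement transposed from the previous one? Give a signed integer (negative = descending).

-7

The 3-note cells begin on D4, G3, C3 — each down a 5th from the last.
Counting half-steps from D4 to G3: -7.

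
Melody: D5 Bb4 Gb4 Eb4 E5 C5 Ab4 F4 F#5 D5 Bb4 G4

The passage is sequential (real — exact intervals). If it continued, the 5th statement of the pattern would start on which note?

A#5

With a 4-note motive the entries are D5, E5, F#5, each up a 2nd from the previous.
Extending the heads up a 2nd: G#5 → A#5.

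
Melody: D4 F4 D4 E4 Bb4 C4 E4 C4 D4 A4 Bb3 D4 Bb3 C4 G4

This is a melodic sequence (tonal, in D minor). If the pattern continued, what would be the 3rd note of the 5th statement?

The unit is 5 notes. Position-3 pitches of the 3 shown cells: D4, C4, Bb3.
Carrying that down a 2nd forward: A3 → G3.

G3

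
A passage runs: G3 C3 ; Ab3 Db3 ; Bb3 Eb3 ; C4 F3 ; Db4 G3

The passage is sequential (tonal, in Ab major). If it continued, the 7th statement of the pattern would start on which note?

Taking 2-note groups, the heads are G3, Ab3, Bb3, C4, Db4: the pattern moves up a 2nd.
Continuing: Eb4 → F4. Statement 7 starts on F4.

F4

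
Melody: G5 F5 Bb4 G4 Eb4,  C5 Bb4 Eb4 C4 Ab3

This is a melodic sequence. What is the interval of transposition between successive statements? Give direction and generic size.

The 5-note cells begin on G5, C5 — each down a 5th from the last.
G5 to C5 is down a 5th.

down a 5th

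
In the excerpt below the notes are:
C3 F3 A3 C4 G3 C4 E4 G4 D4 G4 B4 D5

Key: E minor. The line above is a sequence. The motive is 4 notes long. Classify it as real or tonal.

real

Each cell has the same semitone pattern (5, 4, 3) — intervals are preserved exactly.
And F3 lies outside E minor, so the sequence is real rather than tonal.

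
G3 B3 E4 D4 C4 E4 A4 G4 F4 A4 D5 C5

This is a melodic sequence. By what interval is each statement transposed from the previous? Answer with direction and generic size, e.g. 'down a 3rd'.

up a 4th

Taking 4-note groups, the heads are G3, C4, F4: the pattern moves up a 4th.
G3 to C4 is up a 4th.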